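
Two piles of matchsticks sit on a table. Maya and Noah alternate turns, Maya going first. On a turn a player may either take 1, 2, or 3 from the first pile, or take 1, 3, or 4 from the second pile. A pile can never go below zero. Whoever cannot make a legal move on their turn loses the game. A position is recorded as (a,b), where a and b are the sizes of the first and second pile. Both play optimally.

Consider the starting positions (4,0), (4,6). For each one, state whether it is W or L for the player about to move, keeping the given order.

Classify positions by backward induction: terminal positions (no move available) are L. From any other position, the mover wins iff some move reaches an L.
No move ever increases a pile, so every position that can arise here has a ≤ 4 and b ≤ 6; it is enough to label the cells with 0 ≤ a ≤ 4 and 0 ≤ b ≤ 6.
Every move lowers a or b (never raises either), so fill the grid row by row in increasing a, and left to right within a row: each cell's successors are then already labelled.
      b=0  b=1  b=2  b=3  b=4  b=5  b=6
a=0:    L    W    L    W    W    W    W
a=1:    W    L    W    L    W    W    W
a=2:    W    W    W    W    L    W    L
a=3:    W    W    W    W    W    L    W
a=4:    L    W    L    W    W    W    W
Cells with no legal move (terminal, hence L): (0,0).
The remaining L cells, each justified by listing all of its moves:
(0,2): only reaches (0,1)(W), which is W → L
(1,1): only reaches (0,1)(W), (1,0)(W), all W → L
(1,3): only reaches (0,3)(W), (1,2)(W), (1,0)(W), all W → L
(2,4): only reaches (1,4)(W), (0,4)(W), (2,3)(W), (2,1)(W), (2,0)(W), all W → L
(2,6): only reaches (1,6)(W), (0,6)(W), (2,5)(W), (2,3)(W), (2,2)(W), all W → L
(3,5): only reaches (2,5)(W), (1,5)(W), (0,5)(W), (3,4)(W), (3,2)(W), (3,1)(W), all W → L
(4,0): only reaches (3,0)(W), (2,0)(W), (1,0)(W), all W → L
(4,2): only reaches (3,2)(W), (2,2)(W), (1,2)(W), (4,1)(W), all W → L
Every other cell has at least one move into one of the L cells above, so it is W.
(4,0): one of the L cells justified above, so L
(4,6): the move to (2,6) reaches an L cell, so W

(4,0): L, (4,6): W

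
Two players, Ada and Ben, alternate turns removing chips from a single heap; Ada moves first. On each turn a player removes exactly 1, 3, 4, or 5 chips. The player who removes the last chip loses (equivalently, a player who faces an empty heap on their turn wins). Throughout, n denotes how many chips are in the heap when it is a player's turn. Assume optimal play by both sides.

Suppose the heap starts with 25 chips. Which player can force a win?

Classify positions by backward induction: terminal positions (no move available) are W. From any other position, the mover wins iff some move reaches an L.
n=0: no move; the opponent has just taken the last chip and therefore loses → W
n=1: only reaches 0(W), which is W → L
n=2: reaches L-position 1 → W
n=3: only reaches 2(W), 0(W), all W → L
n=4: reaches L-position 3 → W
n=5: reaches L-position 1 → W
n=6: reaches L-position 3 → W
n=7: reaches L-position 3 → W
n=8: reaches L-position 3 → W
n=9: only reaches 8(W), 6(W), 5(W), 4(W), all W → L
n=10: reaches L-position 9 → W
n=11: only reaches 10(W), 8(W), 7(W), 6(W), all W → L
n=12: reaches L-position 11 → W
n=13: reaches L-position 9 → W
n=14: reaches L-position 11 → W
n=15: reaches L-position 11 → W
n=16: reaches L-position 11 → W
n=17: only reaches 16(W), 14(W), 13(W), 12(W), all W → L
n=18: reaches L-position 17 → W
n=19: only reaches 18(W), 16(W), 15(W), 14(W), all W → L
n=20: reaches L-position 19 → W
n=21: reaches L-position 17 → W
n=22: reaches L-position 19 → W
n=23: reaches L-position 19 → W
n=24: reaches L-position 19 → W
n=25: only reaches 24(W), 22(W), 21(W), 20(W), all W → L
The starting position 25 is L: whatever Ada does, the opponent receives a W position.

Ben wins.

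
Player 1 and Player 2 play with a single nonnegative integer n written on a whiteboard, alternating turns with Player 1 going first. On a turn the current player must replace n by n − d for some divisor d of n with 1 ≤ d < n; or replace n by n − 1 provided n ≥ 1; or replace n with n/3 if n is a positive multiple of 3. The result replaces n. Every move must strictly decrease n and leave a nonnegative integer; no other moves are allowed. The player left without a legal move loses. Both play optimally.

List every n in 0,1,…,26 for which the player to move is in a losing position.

0, 2, 5, 7, 9, 11, 13, 16, 19, 23, 25

Build the W/L table. Terminal = L. A non-terminal position is W if it has a move to some L; otherwise it is L.
n=0: no move → L
n=1: W (go to 0, an L position)
n=2: L (sole option 1(W) is W)
n=3: W (go to 2, an L position)
n=4: W (go to 2, an L position)
n=5: L (sole option 4(W) is W)
n=6: W (go to 2, an L position)
n=7: L (sole option 6(W) is W)
n=8: W (go to 7, an L position)
n=9: L (options 3(W), 6(W), 8(W) are all W)
n=10: W (go to 5, an L position)
n=11: L (sole option 10(W) is W)
n=12: W (go to 9, an L position)
n=13: L (sole option 12(W) is W)
n=14: W (go to 7, an L position)
n=15: W (go to 5, an L position)
n=16: L (options 8(W), 12(W), 14(W), 15(W) are all W)
n=17: W (go to 16, an L position)
n=18: W (go to 9, an L position)
n=19: L (sole option 18(W) is W)
n=20: W (go to 16, an L position)
n=21: W (go to 7, an L position)
n=22: W (go to 11, an L position)
n=23: L (sole option 22(W) is W)
n=24: W (go to 16, an L position)
n=25: L (options 20(W), 24(W) are all W)
n=26: W (go to 13, an L position)
The losing starting values of n are exactly the entries labelled L in this table (11 of them).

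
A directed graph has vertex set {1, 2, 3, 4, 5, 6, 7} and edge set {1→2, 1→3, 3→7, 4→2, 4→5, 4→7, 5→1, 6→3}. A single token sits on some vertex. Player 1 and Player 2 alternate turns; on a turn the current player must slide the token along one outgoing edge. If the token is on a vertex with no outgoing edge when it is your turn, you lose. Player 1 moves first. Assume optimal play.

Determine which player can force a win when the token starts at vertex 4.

Compute win/loss labels from the base case upward. A position with no move is L. Any other position is W if it can reach an L in one move, else L.
Every edge goes from a vertex to one that appears earlier in the order 2, 7, 3, 1, 5, 6, 4, so processing vertices in that order labels each vertex after all of its successors.
2: no outgoing edge → L
7: no outgoing edge → L
3: can move to 7, which is L ⇒ W
1: can move to 2, which is L ⇒ W
5: the only move is to 1(W), a W ⇒ L
6: the only move is to 3(W), a W ⇒ L
4: can move to 5, which is L ⇒ W
From 4 Player 1 can move to 5, reaching an L position.

Player 1 wins.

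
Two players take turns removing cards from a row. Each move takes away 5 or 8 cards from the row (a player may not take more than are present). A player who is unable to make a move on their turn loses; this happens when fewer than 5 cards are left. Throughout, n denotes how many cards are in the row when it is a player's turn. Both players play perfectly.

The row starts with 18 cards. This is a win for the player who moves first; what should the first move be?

Remove 5, leaving 13.

Work bottom-up. With no move the player to move loses. Otherwise the position is W if at least one move leads to an L position for the opponent, and L if every move leads to a W.
n=0: no move → L
n=1: no move → L
n=2: no move → L
n=3: no move → L
n=4: no move → L
n=5: W (go to 0, an L position)
n=6: W (go to 1, an L position)
n=7: W (go to 2, an L position)
n=8: W (go to 3, an L position)
n=9: W (go to 4, an L position)
n=10: W (go to 2, an L position)
n=11: W (go to 3, an L position)
n=12: W (go to 4, an L position)
n=13: L (options 8(W), 5(W) are all W)
n=14: L (options 9(W), 6(W) are all W)
n=15: L (options 10(W), 7(W) are all W)
n=16: L (options 11(W), 8(W) are all W)
n=17: L (options 12(W), 9(W) are all W)
n=18: W (go to 13, an L position)
From 18, the L positions reachable in one move are: 13.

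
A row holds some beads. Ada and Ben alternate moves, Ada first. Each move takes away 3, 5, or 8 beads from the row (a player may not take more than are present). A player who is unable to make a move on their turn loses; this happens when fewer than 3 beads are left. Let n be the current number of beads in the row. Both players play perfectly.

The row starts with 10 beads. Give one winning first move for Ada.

Remove 8, leaving 2.

Build the W/L table. Terminal = L. A non-terminal position is W if it has a move to some L; otherwise it is L.
n=0: no move → L
n=1: no move → L
n=2: no move → L
n=3: →0(L), so W
n=4: →1(L), so W
n=5: →2(L), so W
n=6: →1(L), so W
n=7: →2(L), so W
n=8: →0(L), so W
n=9: →1(L), so W
n=10: →2(L), so W
From 10, the L positions reachable in one move are: 2.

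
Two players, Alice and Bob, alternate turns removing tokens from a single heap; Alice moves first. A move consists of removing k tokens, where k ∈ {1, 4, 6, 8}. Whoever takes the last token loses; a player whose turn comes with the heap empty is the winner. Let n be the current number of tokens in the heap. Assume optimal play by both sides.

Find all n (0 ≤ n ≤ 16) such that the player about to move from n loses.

Positions with no move are W. A position that does have a move is losing for the player to move precisely when every available move leads to a winning position for the opponent. Fill in the labels:
n=0: no move; the opponent has just taken the last token and therefore loses → W
n=1: only reaches 0(W), which is W → L
n=2: reaches L-position 1 → W
n=3: only reaches 2(W), which is W → L
n=4: reaches L-position 3 → W
n=5: reaches L-position 1 → W
n=6: only reaches 5(W), 2(W), 0(W), all W → L
n=7: reaches L-position 6 → W
n=8: only reaches 7(W), 4(W), 2(W), 0(W), all W → L
n=9: reaches L-position 8 → W
n=10: reaches L-position 6 → W
n=11: reaches L-position 3 → W
n=12: reaches L-position 8 → W
n=13: only reaches 12(W), 9(W), 7(W), 5(W), all W → L
n=14: reaches L-position 13 → W
n=15: only reaches 14(W), 11(W), 9(W), 7(W), all W → L
n=16: reaches L-position 15 → W
The losing starting values of n are exactly the entries labelled L in this table (6 of them).

1, 3, 6, 8, 13, 15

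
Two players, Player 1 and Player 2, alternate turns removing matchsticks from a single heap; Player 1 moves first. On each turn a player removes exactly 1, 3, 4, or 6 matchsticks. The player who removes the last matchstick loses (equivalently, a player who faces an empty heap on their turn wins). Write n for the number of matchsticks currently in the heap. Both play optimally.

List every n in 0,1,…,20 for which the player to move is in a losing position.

1, 3, 8, 10, 15, 17

Work bottom-up. With no move the player to move wins. Otherwise the position is W if at least one move leads to an L position for the opponent, and L if every move leads to a W.
n=0: no move; the opponent has just taken the last matchstick and therefore loses → W
n=1: only reaches 0(W), which is W → L
n=2: reaches L-position 1 → W
n=3: only reaches 2(W), 0(W), all W → L
n=4: reaches L-position 3 → W
n=5: reaches L-position 1 → W
n=6: reaches L-position 3 → W
n=7: reaches L-position 3 → W
n=8: only reaches 7(W), 5(W), 4(W), 2(W), all W → L
n=9: reaches L-position 8 → W
n=10: only reaches 9(W), 7(W), 6(W), 4(W), all W → L
n=11: reaches L-position 10 → W
n=12: reaches L-position 8 → W
n=13: reaches L-position 10 → W
n=14: reaches L-position 10 → W
n=15: only reaches 14(W), 12(W), 11(W), 9(W), all W → L
n=16: reaches L-position 15 → W
n=17: only reaches 16(W), 14(W), 13(W), 11(W), all W → L
n=18: reaches L-position 17 → W
n=19: reaches L-position 15 → W
n=20: reaches L-position 17 → W
The losing starting values of n are exactly the entries labelled L in this table (6 of them).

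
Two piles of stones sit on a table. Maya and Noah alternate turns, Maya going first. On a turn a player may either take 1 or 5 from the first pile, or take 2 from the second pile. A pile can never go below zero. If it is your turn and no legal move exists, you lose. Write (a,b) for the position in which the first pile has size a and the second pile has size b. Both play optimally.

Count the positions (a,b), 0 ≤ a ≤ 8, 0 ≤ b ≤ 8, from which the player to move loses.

Positions with no move are L. A position that does have a move is losing for the player to move precisely when every available move leads to a winning position for the opponent. Fill in the labels:
Every move lowers a or b (never raises either), so fill the grid row by row in increasing a, and left to right within a row: each cell's successors are then already labelled.
      b=0  b=1  b=2  b=3  b=4  b=5  b=6  b=7  b=8
a=0:    L    L    W    W    L    L    W    W    L
a=1:    W    W    L    L    W    W    L    L    W
a=2:    L    L    W    W    L    L    W    W    L
a=3:    W    W    L    L    W    W    L    L    W
a=4:    L    L    W    W    L    L    W    W    L
a=5:    W    W    L    L    W    W    L    L    W
a=6:    L    L    W    W    L    L    W    W    L
a=7:    W    W    L    L    W    W    L    L    W
a=8:    L    L    W    W    L    L    W    W    L
Cells with no legal move (terminal, hence L): (0,0), (0,1).
The remaining L cells, each justified by listing all of its moves:
(0,4): L (sole option (0,2)(W) is W)
(0,5): L (sole option (0,3)(W) is W)
(0,8): L (sole option (0,6)(W) is W)
(1,2): L (options (0,2)(W), (1,0)(W) are all W)
(1,3): L (options (0,3)(W), (1,1)(W) are all W)
(1,6): L (options (0,6)(W), (1,4)(W) are all W)
(1,7): L (options (0,7)(W), (1,5)(W) are all W)
(2,0): L (sole option (1,0)(W) is W)
(2,1): L (sole option (1,1)(W) is W)
(2,4): L (options (1,4)(W), (2,2)(W) are all W)
(2,5): L (options (1,5)(W), (2,3)(W) are all W)
(2,8): L (options (1,8)(W), (2,6)(W) are all W)
(3,2): L (options (2,2)(W), (3,0)(W) are all W)
(3,3): L (options (2,3)(W), (3,1)(W) are all W)
(3,6): L (options (2,6)(W), (3,4)(W) are all W)
(3,7): L (options (2,7)(W), (3,5)(W) are all W)
(4,0): L (sole option (3,0)(W) is W)
(4,1): L (sole option (3,1)(W) is W)
(4,4): L (options (3,4)(W), (4,2)(W) are all W)
(4,5): L (options (3,5)(W), (4,3)(W) are all W)
(4,8): L (options (3,8)(W), (4,6)(W) are all W)
(5,2): L (options (4,2)(W), (0,2)(W), (5,0)(W) are all W)
(5,3): L (options (4,3)(W), (0,3)(W), (5,1)(W) are all W)
(5,6): L (options (4,6)(W), (0,6)(W), (5,4)(W) are all W)
(5,7): L (options (4,7)(W), (0,7)(W), (5,5)(W) are all W)
(6,0): L (options (5,0)(W), (1,0)(W) are all W)
(6,1): L (options (5,1)(W), (1,1)(W) are all W)
(6,4): L (options (5,4)(W), (1,4)(W), (6,2)(W) are all W)
(6,5): L (options (5,5)(W), (1,5)(W), (6,3)(W) are all W)
(6,8): L (options (5,8)(W), (1,8)(W), (6,6)(W) are all W)
(7,2): L (options (6,2)(W), (2,2)(W), (7,0)(W) are all W)
(7,3): L (options (6,3)(W), (2,3)(W), (7,1)(W) are all W)
(7,6): L (options (6,6)(W), (2,6)(W), (7,4)(W) are all W)
(7,7): L (options (6,7)(W), (2,7)(W), (7,5)(W) are all W)
(8,0): L (options (7,0)(W), (3,0)(W) are all W)
(8,1): L (options (7,1)(W), (3,1)(W) are all W)
(8,4): L (options (7,4)(W), (3,4)(W), (8,2)(W) are all W)
(8,5): L (options (7,5)(W), (3,5)(W), (8,3)(W) are all W)
(8,8): L (options (7,8)(W), (3,8)(W), (8,6)(W) are all W)
Every other cell has at least one move into one of the L cells above, so it is W.
L cells per row: a=0: 5, a=1: 4, a=2: 5, a=3: 4, a=4: 5, a=5: 4, a=6: 5, a=7: 4, a=8: 5; total 41.

41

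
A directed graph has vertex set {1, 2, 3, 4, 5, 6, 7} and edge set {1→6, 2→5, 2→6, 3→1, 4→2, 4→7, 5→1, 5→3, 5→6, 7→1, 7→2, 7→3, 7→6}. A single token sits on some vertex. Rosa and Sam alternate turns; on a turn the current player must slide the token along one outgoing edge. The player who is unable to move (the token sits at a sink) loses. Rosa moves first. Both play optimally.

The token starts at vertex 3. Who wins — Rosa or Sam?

Sam wins.

Compute win/loss labels from the base case upward. A position with no move is L. Any other position is W if it can reach an L in one move, else L.
Every edge goes from a vertex to one that appears earlier in the order 6, 1, 3, 5, 2, 7, 4, so processing vertices in that order labels each vertex after all of its successors.
6: no outgoing edge → L
1: can move to 6, which is L ⇒ W
3: the only move is to 1(W), a W ⇒ L
5: can move to 3, which is L ⇒ W
2: can move to 6, which is L ⇒ W
7: can move to 3, which is L ⇒ W
4: moves to 7(W), 2(W); every one is W ⇒ L
Every move from 3 reaches a W position, so the mover loses.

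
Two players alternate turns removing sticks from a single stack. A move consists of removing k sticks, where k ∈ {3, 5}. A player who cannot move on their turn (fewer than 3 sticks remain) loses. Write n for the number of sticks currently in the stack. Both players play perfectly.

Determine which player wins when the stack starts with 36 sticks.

Build the W/L table. Terminal = L. A non-terminal position is W if it has a move to some L; otherwise it is L.
n=0: no move → L
n=1: no move → L
n=2: no move → L
n=3: W (go to 0, an L position)
n=4: W (go to 1, an L position)
n=5: W (go to 2, an L position)
n=6: W (go to 1, an L position)
n=7: W (go to 2, an L position)
n=8: L (options 5(W), 3(W) are all W)
n=9: L (options 6(W), 4(W) are all W)
n=10: L (options 7(W), 5(W) are all W)
n=11: W (go to 8, an L position)
n=12: W (go to 9, an L position)
n=13: W (go to 10, an L position)
n=14: W (go to 9, an L position)
n=15: W (go to 10, an L position)
n=16: L (options 13(W), 11(W) are all W)
n=17: L (options 14(W), 12(W) are all W)
n=18: L (options 15(W), 13(W) are all W)
n=19: W (go to 16, an L position)
n=20: W (go to 17, an L position)
n=21: W (go to 18, an L position)
n=22: W (go to 17, an L position)
n=23: W (go to 18, an L position)
n=24: L (options 21(W), 19(W) are all W)
n=25: L (options 22(W), 20(W) are all W)
n=26: L (options 23(W), 21(W) are all W)
n=27: W (go to 24, an L position)
n=28: W (go to 25, an L position)
n=29: W (go to 26, an L position)
n=30: W (go to 25, an L position)
n=31: W (go to 26, an L position)
n=32: L (options 29(W), 27(W) are all W)
n=33: L (options 30(W), 28(W) are all W)
n=34: L (options 31(W), 29(W) are all W)
n=35: W (go to 32, an L position)
n=36: W (go to 33, an L position)
The starting position 36 is W: the player to move should remove 3, leaving 33, handing over an L position.

The first player wins.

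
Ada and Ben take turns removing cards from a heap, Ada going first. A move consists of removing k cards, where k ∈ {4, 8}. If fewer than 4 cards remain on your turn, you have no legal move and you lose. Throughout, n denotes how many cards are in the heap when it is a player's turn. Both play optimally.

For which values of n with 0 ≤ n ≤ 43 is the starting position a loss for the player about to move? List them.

0, 1, 2, 3, 12, 13, 14, 15, 24, 25, 26, 27, 36, 37, 38, 39

Label each position W (a win for the player to move) or L (a loss). A position with no legal move is L; any other position is W exactly when some move reaches an L, and L when every move reaches a W.
n=0: no move → L
n=1: no move → L
n=2: no move → L
n=3: no move → L
n=4: →0(L), so W
n=5: →1(L), so W
n=6: →2(L), so W
n=7: →3(L), so W
n=8: →0(L), so W
n=9: →1(L), so W
n=10: →2(L), so W
n=11: →3(L), so W
n=12: →8(W), 4(W) — all W, so L
n=13: →9(W), 5(W) — all W, so L
n=14: →10(W), 6(W) — all W, so L
n=15: →11(W), 7(W) — all W, so L
n=16: →12(L), so W
n=17: →13(L), so W
n=18: →14(L), so W
n=19: →15(L), so W
n=20: →12(L), so W
n=21: →13(L), so W
n=22: →14(L), so W
n=23: →15(L), so W
n=24: →20(W), 16(W) — all W, so L
n=25: →21(W), 17(W) — all W, so L
n=26: →22(W), 18(W) — all W, so L
n=27: →23(W), 19(W) — all W, so L
n=28: →24(L), so W
n=29: →25(L), so W
n=30: →26(L), so W
n=31: →27(L), so W
n=32: →24(L), so W
n=33: →25(L), so W
n=34: →26(L), so W
n=35: →27(L), so W
n=36: →32(W), 28(W) — all W, so L
n=37: →33(W), 29(W) — all W, so L
n=38: →34(W), 30(W) — all W, so L
n=39: →35(W), 31(W) — all W, so L
n=40: →36(L), so W
n=41: →37(L), so W
n=42: →38(L), so W
n=43: →39(L), so W
The losing starting values of n are exactly the entries labelled L in this table (16 of them).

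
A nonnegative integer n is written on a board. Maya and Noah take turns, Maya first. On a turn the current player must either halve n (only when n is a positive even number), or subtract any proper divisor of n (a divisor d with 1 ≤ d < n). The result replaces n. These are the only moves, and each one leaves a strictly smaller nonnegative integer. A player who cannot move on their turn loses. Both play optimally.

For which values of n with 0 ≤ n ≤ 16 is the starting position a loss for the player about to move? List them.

0, 1, 3, 5, 7, 9, 11, 13, 15

Compute win/loss labels from the base case upward. A position with no move is L. Any other position is W if it can reach an L in one move, else L.
n=0: no move → L
n=1: no move → L
n=2: →1(L), so W
n=3: →2(W) only, which is W, so L
n=4: →3(L), so W
n=5: →4(W) only, which is W, so L
n=6: →3(L), so W
n=7: →6(W) only, which is W, so L
n=8: →7(L), so W
n=9: →6(W), 8(W) — all W, so L
n=10: →5(L), so W
n=11: →10(W) only, which is W, so L
n=12: →9(L), so W
n=13: →12(W) only, which is W, so L
n=14: →7(L), so W
n=15: →10(W), 12(W), 14(W) — all W, so L
n=16: →15(L), so W
Reading off the rows marked L gives the requested list; there are 9 such values of n.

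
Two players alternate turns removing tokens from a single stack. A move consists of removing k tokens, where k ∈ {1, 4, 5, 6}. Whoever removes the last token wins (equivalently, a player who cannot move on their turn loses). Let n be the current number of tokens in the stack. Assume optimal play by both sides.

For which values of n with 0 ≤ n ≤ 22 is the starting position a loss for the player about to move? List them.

Use the standard recursion: the mover loses at a terminal position; elsewhere, the mover wins exactly when some move hands the opponent an L position.
n=0: no move → L
n=1: reaches L-position 0 → W
n=2: only reaches 1(W), which is W → L
n=3: reaches L-position 2 → W
n=4: reaches L-position 0 → W
n=5: reaches L-position 0 → W
n=6: reaches L-position 2 → W
n=7: reaches L-position 2 → W
n=8: reaches L-position 2 → W
n=9: only reaches 8(W), 5(W), 4(W), 3(W), all W → L
n=10: reaches L-position 9 → W
n=11: only reaches 10(W), 7(W), 6(W), 5(W), all W → L
n=12: reaches L-position 11 → W
n=13: reaches L-position 9 → W
n=14: reaches L-position 9 → W
n=15: reaches L-position 11 → W
n=16: reaches L-position 11 → W
n=17: reaches L-position 11 → W
n=18: only reaches 17(W), 14(W), 13(W), 12(W), all W → L
n=19: reaches L-position 18 → W
n=20: only reaches 19(W), 16(W), 15(W), 14(W), all W → L
n=21: reaches L-position 20 → W
n=22: reaches L-position 18 → W
The losing starting values of n are exactly the entries labelled L in this table (6 of them).

0, 2, 9, 11, 18, 20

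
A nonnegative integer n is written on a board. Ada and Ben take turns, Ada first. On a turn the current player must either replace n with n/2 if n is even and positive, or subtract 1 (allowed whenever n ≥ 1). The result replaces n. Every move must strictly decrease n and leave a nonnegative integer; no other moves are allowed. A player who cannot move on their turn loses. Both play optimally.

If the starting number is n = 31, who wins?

Compute win/loss labels from the base case upward. A position with no move is L. Any other position is W if it can reach an L in one move, else L.
n=0: no move → L
n=1: W (go to 0, an L position)
n=2: L (sole option 1(W) is W)
n=3: W (go to 2, an L position)
n=4: W (go to 2, an L position)
n=5: L (sole option 4(W) is W)
n=6: W (go to 5, an L position)
n=7: L (sole option 6(W) is W)
n=8: W (go to 7, an L position)
n=9: L (sole option 8(W) is W)
n=10: W (go to 5, an L position)
n=11: L (sole option 10(W) is W)
n=12: W (go to 11, an L position)
n=13: L (sole option 12(W) is W)
n=14: W (go to 7, an L position)
n=15: L (sole option 14(W) is W)
n=16: W (go to 15, an L position)
n=17: L (sole option 16(W) is W)
n=18: W (go to 9, an L position)
n=19: L (sole option 18(W) is W)
n=20: W (go to 19, an L position)
n=21: L (sole option 20(W) is W)
n=22: W (go to 11, an L position)
n=23: L (sole option 22(W) is W)
n=24: W (go to 23, an L position)
n=25: L (sole option 24(W) is W)
n=26: W (go to 13, an L position)
n=27: L (sole option 26(W) is W)
n=28: W (go to 27, an L position)
n=29: L (sole option 28(W) is W)
n=30: W (go to 15, an L position)
n=31: L (sole option 30(W) is W)
The starting position 31 is L: whatever Ada does, the opponent receives a W position.

Ben wins.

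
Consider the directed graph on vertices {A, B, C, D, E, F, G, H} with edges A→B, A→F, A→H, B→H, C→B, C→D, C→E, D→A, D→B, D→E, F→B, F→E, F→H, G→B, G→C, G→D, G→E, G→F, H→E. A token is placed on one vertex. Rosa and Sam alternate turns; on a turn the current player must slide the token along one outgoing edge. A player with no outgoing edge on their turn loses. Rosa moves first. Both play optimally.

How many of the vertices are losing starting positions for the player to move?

Positions with no move are L. A position that does have a move is losing for the player to move precisely when every available move leads to a winning position for the opponent. Fill in the labels:
Every edge goes from a vertex to one that appears earlier in the order E, H, B, F, A, D, C, G, so processing vertices in that order labels each vertex after all of its successors.
E: no outgoing edge → L
H: →E(L), so W
B: →H(W) only, which is W, so L
F: →B(L), so W
A: →B(L), so W
D: →B(L), so W
C: →B(L), so W
G: →B(L), so W
The L vertices are B, E; that is 2 in all.

2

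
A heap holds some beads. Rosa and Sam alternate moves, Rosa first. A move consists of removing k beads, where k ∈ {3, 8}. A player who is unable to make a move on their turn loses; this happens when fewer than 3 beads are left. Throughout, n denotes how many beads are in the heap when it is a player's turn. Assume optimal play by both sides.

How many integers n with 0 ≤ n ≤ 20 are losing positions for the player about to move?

10

Positions with no move are L. A position that does have a move is losing for the player to move precisely when every available move leads to a winning position for the opponent. Fill in the labels:
n=0: no move → L
n=1: no move → L
n=2: no move → L
n=3: reaches L-position 0 → W
n=4: reaches L-position 1 → W
n=5: reaches L-position 2 → W
n=6: only reaches 3(W), which is W → L
n=7: only reaches 4(W), which is W → L
n=8: reaches L-position 0 → W
n=9: reaches L-position 6 → W
n=10: reaches L-position 7 → W
n=11: only reaches 8(W), 3(W), all W → L
n=12: only reaches 9(W), 4(W), all W → L
n=13: only reaches 10(W), 5(W), all W → L
n=14: reaches L-position 11 → W
n=15: reaches L-position 12 → W
n=16: reaches L-position 13 → W
n=17: only reaches 14(W), 9(W), all W → L
n=18: only reaches 15(W), 10(W), all W → L
n=19: reaches L-position 11 → W
n=20: reaches L-position 17 → W
L entries with 0 ≤ n ≤ 20: n = 0, 1, 2, 6, 7, 11, 12, 13, 17, 18; that makes 10.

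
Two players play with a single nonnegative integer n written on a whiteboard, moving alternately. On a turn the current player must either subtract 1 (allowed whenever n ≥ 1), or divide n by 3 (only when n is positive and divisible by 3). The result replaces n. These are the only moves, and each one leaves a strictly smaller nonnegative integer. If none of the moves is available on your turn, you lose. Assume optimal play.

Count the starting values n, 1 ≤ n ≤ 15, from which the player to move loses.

7

Classify positions by backward induction: terminal positions (no move available) are L. From any other position, the mover wins iff some move reaches an L.
n=0: no move → L
n=1: reaches L-position 0 → W
n=2: only reaches 1(W), which is W → L
n=3: reaches L-position 2 → W
n=4: only reaches 3(W), which is W → L
n=5: reaches L-position 4 → W
n=6: reaches L-position 2 → W
n=7: only reaches 6(W), which is W → L
n=8: reaches L-position 7 → W
n=9: only reaches 3(W), 8(W), all W → L
n=10: reaches L-position 9 → W
n=11: only reaches 10(W), which is W → L
n=12: reaches L-position 4 → W
n=13: only reaches 12(W), which is W → L
n=14: reaches L-position 13 → W
n=15: only reaches 5(W), 14(W), all W → L
L entries with 1 ≤ n ≤ 15 (n=0 is outside the asked range and is not counted): n = 2, 4, 7, 9, 11, 13, 15; that makes 7.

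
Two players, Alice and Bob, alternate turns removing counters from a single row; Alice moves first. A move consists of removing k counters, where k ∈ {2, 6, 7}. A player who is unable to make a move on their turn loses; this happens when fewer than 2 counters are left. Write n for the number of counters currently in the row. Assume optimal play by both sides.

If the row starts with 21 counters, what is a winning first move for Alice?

Remove 7, leaving 14.

Label each position W (a win for the player to move) or L (a loss). A position with no legal move is L; any other position is W exactly when some move reaches an L, and L when every move reaches a W.
n=0: no move → L
n=1: no move → L
n=2: W (go to 0, an L position)
n=3: W (go to 1, an L position)
n=4: L (sole option 2(W) is W)
n=5: L (sole option 3(W) is W)
n=6: W (go to 4, an L position)
n=7: W (go to 5, an L position)
n=8: W (go to 1, an L position)
n=9: L (options 7(W), 3(W), 2(W) are all W)
n=10: W (go to 4, an L position)
n=11: W (go to 9, an L position)
n=12: W (go to 5, an L position)
n=13: L (options 11(W), 7(W), 6(W) are all W)
n=14: L (options 12(W), 8(W), 7(W) are all W)
n=15: W (go to 13, an L position)
n=16: W (go to 14, an L position)
n=17: L (options 15(W), 11(W), 10(W) are all W)
n=18: L (options 16(W), 12(W), 11(W) are all W)
n=19: W (go to 17, an L position)
n=20: W (go to 18, an L position)
n=21: W (go to 14, an L position)
From 21, the L positions reachable in one move are: 14.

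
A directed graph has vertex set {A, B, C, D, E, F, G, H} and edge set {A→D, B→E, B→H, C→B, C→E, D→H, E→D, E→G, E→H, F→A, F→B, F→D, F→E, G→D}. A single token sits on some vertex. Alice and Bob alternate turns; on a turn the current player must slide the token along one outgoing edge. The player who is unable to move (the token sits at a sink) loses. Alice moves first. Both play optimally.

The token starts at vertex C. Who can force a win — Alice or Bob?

Bob wins.

Classify positions by backward induction: terminal positions (no move available) are L. From any other position, the mover wins iff some move reaches an L.
Every edge goes from a vertex to one that appears earlier in the order H, D, G, E, A, B, F, C, so processing vertices in that order labels each vertex after all of its successors.
H: no outgoing edge → L
D: reaches L-position H → W
G: only reaches D(W), which is W → L
E: reaches L-position G → W
A: only reaches D(W), which is W → L
B: reaches L-position H → W
F: reaches L-position A → W
C: only reaches B(W), E(W), all W → L
The starting position C is L: whatever Alice does, the opponent receives a W position.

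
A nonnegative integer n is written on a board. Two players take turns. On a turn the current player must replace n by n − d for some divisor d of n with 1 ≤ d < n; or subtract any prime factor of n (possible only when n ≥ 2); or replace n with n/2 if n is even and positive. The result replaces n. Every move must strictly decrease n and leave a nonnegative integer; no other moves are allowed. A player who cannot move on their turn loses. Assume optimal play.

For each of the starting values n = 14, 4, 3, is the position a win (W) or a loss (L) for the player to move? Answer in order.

Classify positions by backward induction: terminal positions (no move available) are L. From any other position, the mover wins iff some move reaches an L.
n=0: no move → L
n=1: no move → L
n=2: can move to 0, which is L ⇒ W
n=3: can move to 0, which is L ⇒ W
n=4: moves to 2(W), 3(W); every one is W ⇒ L
n=5: can move to 0, which is L ⇒ W
n=6: can move to 4, which is L ⇒ W
n=7: can move to 0, which is L ⇒ W
n=8: can move to 4, which is L ⇒ W
n=9: moves to 6(W), 8(W); every one is W ⇒ L
n=10: can move to 9, which is L ⇒ W
n=11: can move to 0, which is L ⇒ W
n=12: can move to 9, which is L ⇒ W
n=13: can move to 0, which is L ⇒ W
n=14: moves to 7(W), 12(W), 13(W); every one is W ⇒ L

14: L, 4: L, 3: W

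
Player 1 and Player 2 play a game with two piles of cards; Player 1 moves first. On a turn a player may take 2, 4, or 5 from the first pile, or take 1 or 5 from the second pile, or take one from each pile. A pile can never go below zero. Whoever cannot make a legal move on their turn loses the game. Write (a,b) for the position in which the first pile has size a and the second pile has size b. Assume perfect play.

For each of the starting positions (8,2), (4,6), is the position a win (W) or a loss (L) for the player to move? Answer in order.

(8,2): L, (4,6): W

Build the W/L table. Terminal = L. A non-terminal position is W if it has a move to some L; otherwise it is L.
No move ever increases a pile, so every position that can arise here has a ≤ 8 and b ≤ 6; it is enough to label the cells with 0 ≤ a ≤ 8 and 0 ≤ b ≤ 6.
Every move lowers a or b (never raises either), so fill the grid row by row in increasing a, and left to right within a row: each cell's successors are then already labelled.
      b=0  b=1  b=2  b=3  b=4  b=5  b=6
a=0:    L    W    L    W    L    W    L
a=1:    L    W    L    W    L    W    L
a=2:    W    W    W    W    W    W    W
a=3:    W    L    W    L    W    L    W
a=4:    W    L    W    L    W    L    W
a=5:    W    W    W    W    W    W    W
a=6:    W    W    W    W    W    W    W
a=7:    L    W    L    W    L    W    L
a=8:    L    W    L    W    L    W    L
Cells with no legal move (terminal, hence L): (0,0), (1,0).
The remaining L cells, each justified by listing all of its moves:
(0,2): →(0,1)(W) only, which is W, so L
(0,4): →(0,3)(W) only, which is W, so L
(0,6): →(0,5)(W), (0,1)(W) — all W, so L
(1,2): →(1,1)(W), (0,1)(W) — all W, so L
(1,4): →(1,3)(W), (0,3)(W) — all W, so L
(1,6): →(1,5)(W), (1,1)(W), (0,5)(W) — all W, so L
(3,1): →(1,1)(W), (3,0)(W), (2,0)(W) — all W, so L
(3,3): →(1,3)(W), (3,2)(W), (2,2)(W) — all W, so L
(3,5): →(1,5)(W), (3,4)(W), (3,0)(W), (2,4)(W) — all W, so L
(4,1): →(2,1)(W), (0,1)(W), (4,0)(W), (3,0)(W) — all W, so L
(4,3): →(2,3)(W), (0,3)(W), (4,2)(W), (3,2)(W) — all W, so L
(4,5): →(2,5)(W), (0,5)(W), (4,4)(W), (4,0)(W), (3,4)(W) — all W, so L
(7,0): →(5,0)(W), (3,0)(W), (2,0)(W) — all W, so L
(7,2): →(5,2)(W), (3,2)(W), (2,2)(W), (7,1)(W), (6,1)(W) — all W, so L
(7,4): →(5,4)(W), (3,4)(W), (2,4)(W), (7,3)(W), (6,3)(W) — all W, so L
(7,6): →(5,6)(W), (3,6)(W), (2,6)(W), (7,5)(W), (7,1)(W), (6,5)(W) — all W, so L
(8,0): →(6,0)(W), (4,0)(W), (3,0)(W) — all W, so L
(8,2): →(6,2)(W), (4,2)(W), (3,2)(W), (8,1)(W), (7,1)(W) — all W, so L
(8,4): →(6,4)(W), (4,4)(W), (3,4)(W), (8,3)(W), (7,3)(W) — all W, so L
(8,6): →(6,6)(W), (4,6)(W), (3,6)(W), (8,5)(W), (8,1)(W), (7,5)(W) — all W, so L
Every other cell has at least one move into one of the L cells above, so it is W.
(8,2): one of the L cells justified above, so L
(4,6): the move to (0,6) reaches an L cell, so W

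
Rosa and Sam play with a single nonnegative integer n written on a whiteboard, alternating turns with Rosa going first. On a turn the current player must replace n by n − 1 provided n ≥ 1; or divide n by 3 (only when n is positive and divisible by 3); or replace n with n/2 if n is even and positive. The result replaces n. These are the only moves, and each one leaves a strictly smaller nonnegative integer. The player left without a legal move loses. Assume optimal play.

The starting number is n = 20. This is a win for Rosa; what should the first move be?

Label each position W (a win for the player to move) or L (a loss). A position with no legal move is L; any other position is W exactly when some move reaches an L, and L when every move reaches a W.
n=0: no move → L
n=1: reaches L-position 0 → W
n=2: only reaches 1(W), which is W → L
n=3: reaches L-position 2 → W
n=4: reaches L-position 2 → W
n=5: only reaches 4(W), which is W → L
n=6: reaches L-position 2 → W
n=7: only reaches 6(W), which is W → L
n=8: reaches L-position 7 → W
n=9: only reaches 3(W), 8(W), all W → L
n=10: reaches L-position 5 → W
n=11: only reaches 10(W), which is W → L
n=12: reaches L-position 11 → W
n=13: only reaches 12(W), which is W → L
n=14: reaches L-position 7 → W
n=15: reaches L-position 5 → W
n=16: only reaches 8(W), 15(W), all W → L
n=17: reaches L-position 16 → W
n=18: reaches L-position 9 → W
n=19: only reaches 18(W), which is W → L
n=20: reaches L-position 19 → W
From 20, the L positions reachable in one move are: 19.

Move to 19.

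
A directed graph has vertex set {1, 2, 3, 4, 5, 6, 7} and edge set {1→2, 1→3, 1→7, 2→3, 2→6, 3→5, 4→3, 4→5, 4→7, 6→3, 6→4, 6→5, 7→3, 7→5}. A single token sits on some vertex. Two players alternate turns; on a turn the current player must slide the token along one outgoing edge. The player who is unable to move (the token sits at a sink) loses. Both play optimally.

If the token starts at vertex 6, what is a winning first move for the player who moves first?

Move to 5.

Positions with no move are L. A position that does have a move is losing for the player to move precisely when every available move leads to a winning position for the opponent. Fill in the labels:
Every edge goes from a vertex to one that appears earlier in the order 5, 3, 7, 4, 6, 2, 1, so processing vertices in that order labels each vertex after all of its successors.
5: no outgoing edge → L
3: W (go to 5, an L position)
7: W (go to 5, an L position)
4: W (go to 5, an L position)
6: W (go to 5, an L position)
2: L (options 6(W), 3(W) are all W)
1: W (go to 2, an L position)
From 6, the L positions reachable in one move are: 5.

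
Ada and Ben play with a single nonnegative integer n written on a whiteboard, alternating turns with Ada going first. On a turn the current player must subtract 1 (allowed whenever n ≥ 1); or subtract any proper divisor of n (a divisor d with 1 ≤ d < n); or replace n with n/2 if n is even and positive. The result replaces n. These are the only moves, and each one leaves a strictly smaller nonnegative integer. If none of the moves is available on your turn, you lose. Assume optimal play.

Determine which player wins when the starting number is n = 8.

Positions with no move are L. A position that does have a move is losing for the player to move precisely when every available move leads to a winning position for the opponent. Fill in the labels:
n=0: no move → L
n=1: →0(L), so W
n=2: →1(W) only, which is W, so L
n=3: →2(L), so W
n=4: →2(L), so W
n=5: →4(W) only, which is W, so L
n=6: →5(L), so W
n=7: →6(W) only, which is W, so L
n=8: →7(L), so W
The starting position 8 is W: Ada should move to 7, handing over an L position.

Ada wins.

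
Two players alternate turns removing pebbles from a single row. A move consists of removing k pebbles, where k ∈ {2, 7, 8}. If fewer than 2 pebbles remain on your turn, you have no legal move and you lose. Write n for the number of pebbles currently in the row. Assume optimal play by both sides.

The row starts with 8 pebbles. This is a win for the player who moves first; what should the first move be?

Build the W/L table. Terminal = L. A non-terminal position is W if it has a move to some L; otherwise it is L.
n=0: no move → L
n=1: no move → L
n=2: →0(L), so W
n=3: →1(L), so W
n=4: →2(W) only, which is W, so L
n=5: →3(W) only, which is W, so L
n=6: →4(L), so W
n=7: →5(L), so W
n=8: →1(L), so W
From 8, the L positions reachable in one move are: 1, 0. Any move reaching one of these is winning.

Remove 7, leaving 1.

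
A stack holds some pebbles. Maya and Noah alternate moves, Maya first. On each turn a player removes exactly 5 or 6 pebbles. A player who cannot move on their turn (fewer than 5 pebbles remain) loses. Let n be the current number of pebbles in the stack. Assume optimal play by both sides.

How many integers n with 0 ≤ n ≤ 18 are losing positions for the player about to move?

Work bottom-up. With no move the player to move loses. Otherwise the position is W if at least one move leads to an L position for the opponent, and L if every move leads to a W.
n=0: no move → L
n=1: no move → L
n=2: no move → L
n=3: no move → L
n=4: no move → L
n=5: reaches L-position 0 → W
n=6: reaches L-position 1 → W
n=7: reaches L-position 2 → W
n=8: reaches L-position 3 → W
n=9: reaches L-position 4 → W
n=10: reaches L-position 4 → W
n=11: only reaches 6(W), 5(W), all W → L
n=12: only reaches 7(W), 6(W), all W → L
n=13: only reaches 8(W), 7(W), all W → L
n=14: only reaches 9(W), 8(W), all W → L
n=15: only reaches 10(W), 9(W), all W → L
n=16: reaches L-position 11 → W
n=17: reaches L-position 12 → W
n=18: reaches L-position 13 → W
L entries with 0 ≤ n ≤ 18: n = 0, 1, 2, 3, 4, 11, 12, 13, 14, 15; that makes 10.

10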